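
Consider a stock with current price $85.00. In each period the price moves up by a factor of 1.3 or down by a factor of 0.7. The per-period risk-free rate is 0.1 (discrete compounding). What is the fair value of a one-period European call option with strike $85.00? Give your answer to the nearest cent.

$15.45

Risk-neutral probability p = (1 + 0.1 − 0.7)/(1.3 − 0.7) = 0.4000/0.6000 = 0.6667
Terminal stock prices: S_u = 110.5, S_d = 59.5
Terminal payoffs (S − K): max(25.5, 0) = 25.5, max(-25.5, 0) = 0
Node 0 (S = 85): V_0 = 1/1.1·[0.6667·25.5000 + 0.3333·0.0000] = 15.4545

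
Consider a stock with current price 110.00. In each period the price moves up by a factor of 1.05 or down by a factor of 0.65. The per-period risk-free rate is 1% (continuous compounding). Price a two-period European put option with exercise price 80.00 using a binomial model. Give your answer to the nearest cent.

Risk-neutral probability p = (e^0.01 − 0.65)/(1.05 − 0.65) = 0.3601/0.4000 = 0.9001
Terminal stock prices: S_uu = 121.3, S_ud = 75.08, S_dd = 46.48
Terminal payoffs (K − S): max(-41.28, 0) = 0, max(4.925, 0) = 4.925, max(33.52, 0) = 33.52
Node u (S = 115.5): V_u = e^(−0.01)·[0.9001·0.0000 + 0.0999·4.9250] = 0.4870
Node d (S = 71.5): V_d = e^(−0.01)·[0.9001·4.9250 + 0.0999·33.5250] = 7.7040
Node 0 (S = 110): V_0 = e^(−0.01)·[0.9001·0.4870 + 0.0999·7.7040] = 1.1958

1.20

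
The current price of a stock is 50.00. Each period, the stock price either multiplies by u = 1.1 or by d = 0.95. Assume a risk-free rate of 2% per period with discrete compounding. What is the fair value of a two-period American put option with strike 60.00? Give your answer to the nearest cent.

Risk-neutral probability p = (1 + 0.02 − 0.95)/(1.1 − 0.95) = 0.0700/0.1500 = 0.4667
Terminal stock prices: S_uu = 60.5, S_ud = 52.25, S_dd = 45.12
Terminal payoffs (K − S): max(-0.5, 0) = 0, max(7.75, 0) = 7.75, max(14.88, 0) = 14.88
Node u (S = 55): continuation = 1/1.02·[0.4667·0.0000 + 0.5333·7.7500] = 4.0523; exercise value = 5.0000 > continuation, so V_u = 5.0000 (exercise)
Node d (S = 47.5): continuation = 1/1.02·[0.4667·7.7500 + 0.5333·14.8750] = 11.3235; exercise value = 12.5000 > continuation, so V_d = 12.5000 (exercise)
Node 0 (S = 50): continuation = 1/1.02·[0.4667·5.0000 + 0.5333·12.5000] = 8.8235; exercise value = 10.0000 > continuation, so V_0 = 10.0000 (exercise)

10.00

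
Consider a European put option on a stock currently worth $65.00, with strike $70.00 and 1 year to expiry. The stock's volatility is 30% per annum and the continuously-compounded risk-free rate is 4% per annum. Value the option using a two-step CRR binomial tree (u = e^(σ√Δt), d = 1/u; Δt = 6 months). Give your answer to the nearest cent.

$9.15

CRR parameters: u = e^(σ√Δt) = e^(0.3·√0.5) = 1.2363, d = 1/u = 0.8089
Per-period rate: rΔt = 0.04·0.5 = 0.02, so R = e^0.02 = 1.0202
Risk-neutral probability p = (e^0.02 − 0.8089)/(1.2363 − 0.8089) = 0.2113/0.4275 = 0.4944
Terminal stock prices: S_uu = 99.35, S_ud = 65, S_dd = 42.53
Terminal payoffs (K − S): max(-29.35, 0) = 0, max(5, 0) = 5, max(27.47, 0) = 27.47
Node u (S = 80.36): V_u = e^(−0.02)·[0.4944·0.0000 + 0.5056·5.0000] = 2.4778
Node d (S = 52.58): V_d = e^(−0.02)·[0.4944·5.0000 + 0.5056·27.4737] = 16.0381
Node 0 (S = 65): V_0 = e^(−0.02)·[0.4944·2.4778 + 0.5056·16.0381] = 9.1488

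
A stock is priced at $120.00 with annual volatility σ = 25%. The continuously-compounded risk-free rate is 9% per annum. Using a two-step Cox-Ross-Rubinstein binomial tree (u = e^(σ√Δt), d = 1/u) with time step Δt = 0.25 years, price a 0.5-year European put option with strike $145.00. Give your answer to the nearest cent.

CRR parameters: u = e^(σ√Δt) = e^(0.25·√0.25) = 1.1331, d = 1/u = 0.8825
Per-period rate: rΔt = 0.09·0.25 = 0.0225, so R = e^0.0225 = 1.0228
Risk-neutral probability p = (e^0.0225 − 0.8825)/(1.1331 − 0.8825) = 0.1403/0.2507 = 0.5596
Terminal stock prices: S_uu = 154.1, S_ud = 120, S_dd = 93.46
Terminal payoffs (K − S): max(-9.083, 0) = 0, max(25, 0) = 25, max(51.54, 0) = 51.54
Node u (S = 136): V_u = e^(−0.0225)·[0.5596·0.0000 + 0.4404·25.0000] = 10.7657
Node d (S = 105.9): V_d = e^(−0.0225)·[0.5596·25.0000 + 0.4404·51.5439] = 35.8743
Node 0 (S = 120): V_0 = e^(−0.0225)·[0.5596·10.7657 + 0.4404·35.8743] = 21.3386

$21.34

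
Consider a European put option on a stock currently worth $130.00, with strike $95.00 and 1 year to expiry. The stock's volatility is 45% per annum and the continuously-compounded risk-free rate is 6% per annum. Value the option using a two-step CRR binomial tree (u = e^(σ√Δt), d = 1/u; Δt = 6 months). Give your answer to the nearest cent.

$6.98

CRR parameters: u = e^(σ√Δt) = e^(0.45·√0.5) = 1.3746, d = 1/u = 0.7275
Per-period rate: rΔt = 0.06·0.5 = 0.03, so R = e^0.03 = 1.0305
Risk-neutral probability p = (e^0.03 − 0.7275)/(1.3746 − 0.7275) = 0.3030/0.6472 = 0.4682
Terminal stock prices: S_uu = 245.7, S_ud = 130, S_dd = 68.8
Terminal payoffs (K − S): max(-150.7, 0) = 0, max(-35, 0) = 0, max(26.2, 0) = 26.2
Node u (S = 178.7): V_u = e^(−0.03)·[0.4682·0.0000 + 0.5318·0.0000] = 0.0000
Node d (S = 94.57): V_d = e^(−0.03)·[0.4682·0.0000 + 0.5318·26.2045] = 13.5244
Node 0 (S = 130): V_0 = e^(−0.03)·[0.4682·0.0000 + 0.5318·13.5244] = 6.9801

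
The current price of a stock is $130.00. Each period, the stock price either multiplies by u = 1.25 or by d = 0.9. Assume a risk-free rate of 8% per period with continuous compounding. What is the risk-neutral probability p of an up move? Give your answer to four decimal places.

Risk-neutral probability p = (e^0.08 − 0.9)/(1.25 − 0.9) = 0.1833/0.3500 = 0.5237

p = 0.5237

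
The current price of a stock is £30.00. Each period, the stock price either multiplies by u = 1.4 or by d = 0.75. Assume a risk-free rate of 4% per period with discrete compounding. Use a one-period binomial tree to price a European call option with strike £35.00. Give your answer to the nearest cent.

£3.00

Risk-neutral probability p = (1 + 0.04 − 0.75)/(1.4 − 0.75) = 0.2900/0.6500 = 0.4462
Terminal stock prices: S_u = 42, S_d = 22.5
Terminal payoffs (S − K): max(7, 0) = 7, max(-12.5, 0) = 0
Node 0 (S = 30): V_0 = 1/1.04·[0.4462·7.0000 + 0.5538·0.0000] = 3.0030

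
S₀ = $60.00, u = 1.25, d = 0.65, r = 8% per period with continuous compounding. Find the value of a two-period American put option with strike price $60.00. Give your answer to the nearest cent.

Risk-neutral probability p = (e^0.08 − 0.65)/(1.25 − 0.65) = 0.4333/0.6000 = 0.7221
Terminal stock prices: S_uu = 93.75, S_ud = 48.75, S_dd = 25.35
Terminal payoffs (K − S): max(-33.75, 0) = 0, max(11.25, 0) = 11.25, max(34.65, 0) = 34.65
Node u (S = 75): continuation = e^(−0.08)·[0.7221·0.0000 + 0.2779·11.2500] = 2.8855; exercise value = 0.0000 ≤ continuation, so V_u = 2.8855
Node d (S = 39): continuation = e^(−0.08)·[0.7221·11.2500 + 0.2779·34.6500] = 16.3870; exercise value = 21.0000 > continuation, so V_d = 21.0000 (exercise)
Node 0 (S = 60): continuation = e^(−0.08)·[0.7221·2.8855 + 0.2779·21.0000] = 7.3099; exercise value = 0.0000 ≤ continuation, so V_0 = 7.3099

$7.31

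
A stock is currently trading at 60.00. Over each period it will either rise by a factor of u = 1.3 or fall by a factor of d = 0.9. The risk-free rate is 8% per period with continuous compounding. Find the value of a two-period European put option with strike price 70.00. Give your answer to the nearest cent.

Risk-neutral probability p = (e^0.08 − 0.9)/(1.3 − 0.9) = 0.1833/0.4000 = 0.4582
Terminal stock prices: S_uu = 101.4, S_ud = 70.2, S_dd = 48.6
Terminal payoffs (K − S): max(-31.4, 0) = 0, max(-0.2, 0) = 0, max(21.4, 0) = 21.4
Node u (S = 78): V_u = e^(−0.08)·[0.4582·0.0000 + 0.5418·0.0000] = 0.0000
Node d (S = 54): V_d = e^(−0.08)·[0.4582·0.0000 + 0.5418·21.4000] = 10.7027
Node 0 (S = 60): V_0 = e^(−0.08)·[0.4582·0.0000 + 0.5418·10.7027] = 5.3527

5.35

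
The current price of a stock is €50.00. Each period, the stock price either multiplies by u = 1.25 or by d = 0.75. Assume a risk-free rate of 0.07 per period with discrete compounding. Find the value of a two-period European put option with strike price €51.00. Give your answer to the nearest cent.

Risk-neutral probability p = (1 + 0.07 − 0.75)/(1.25 − 0.75) = 0.3200/0.5000 = 0.6400
Terminal stock prices: S_uu = 78.12, S_ud = 46.88, S_dd = 28.12
Terminal payoffs (K − S): max(-27.12, 0) = 0, max(4.125, 0) = 4.125, max(22.88, 0) = 22.88
Node u (S = 62.5): V_u = 1/1.07·[0.6400·0.0000 + 0.3600·4.1250] = 1.3879
Node d (S = 37.5): V_d = 1/1.07·[0.6400·4.1250 + 0.3600·22.8750] = 10.1636
Node 0 (S = 50): V_0 = 1/1.07·[0.6400·1.3879 + 0.3600·10.1636] = 4.2496

€4.25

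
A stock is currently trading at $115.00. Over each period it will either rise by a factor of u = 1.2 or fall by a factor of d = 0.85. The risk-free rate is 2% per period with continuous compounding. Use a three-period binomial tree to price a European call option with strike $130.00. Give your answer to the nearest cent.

Risk-neutral probability p = (e^0.02 − 0.85)/(1.2 − 0.85) = 0.1702/0.3500 = 0.4863
Terminal stock prices: S_uuu = 198.7, S_uud = 140.8, S_udd = 99.7, S_ddd = 70.62
Terminal payoffs (S − K): max(68.72, 0) = 68.72, max(10.76, 0) = 10.76, max(-30.3, 0) = 0, max(-59.38, 0) = 0
Node uu (S = 165.6): V_uu = e^(−0.02)·[0.4863·68.7200 + 0.5137·10.7600] = 38.1742
Node ud (S = 117.3): V_ud = e^(−0.02)·[0.4863·10.7600 + 0.5137·0.0000] = 5.1289
Node dd (S = 83.09): V_dd = e^(−0.02)·[0.4863·0.0000 + 0.5137·0.0000] = 0.0000
Node u (S = 138): V_u = e^(−0.02)·[0.4863·38.1742 + 0.5137·5.1289] = 20.7787
Node d (S = 97.75): V_d = e^(−0.02)·[0.4863·5.1289 + 0.5137·0.0000] = 2.4447
Node 0 (S = 115): V_0 = e^(−0.02)·[0.4863·20.7787 + 0.5137·2.4447] = 11.1354

$11.14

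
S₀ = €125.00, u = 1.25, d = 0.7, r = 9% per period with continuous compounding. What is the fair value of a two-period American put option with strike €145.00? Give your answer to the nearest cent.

Risk-neutral probability p = (e^0.09 − 0.7)/(1.25 − 0.7) = 0.3942/0.5500 = 0.7167
Terminal stock prices: S_uu = 195.3, S_ud = 109.4, S_dd = 61.25
Terminal payoffs (K − S): max(-50.31, 0) = 0, max(35.62, 0) = 35.62, max(83.75, 0) = 83.75
Node u (S = 156.2): continuation = e^(−0.09)·[0.7167·0.0000 + 0.2833·35.6250] = 9.2245; exercise value = 0.0000 ≤ continuation, so V_u = 9.2245
Node d (S = 87.5): continuation = e^(−0.09)·[0.7167·35.6250 + 0.2833·83.7500] = 45.0200; exercise value = 57.5000 > continuation, so V_d = 57.5000 (exercise)
Node 0 (S = 125): continuation = e^(−0.09)·[0.7167·9.2245 + 0.2833·57.5000] = 20.9308; exercise value = 20.0000 ≤ continuation, so V_0 = 20.9308

€20.93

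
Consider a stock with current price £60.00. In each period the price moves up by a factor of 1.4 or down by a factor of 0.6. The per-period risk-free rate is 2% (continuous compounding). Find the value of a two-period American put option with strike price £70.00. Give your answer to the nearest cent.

Risk-neutral probability p = (e^0.02 − 0.6)/(1.4 − 0.6) = 0.4202/0.8000 = 0.5253
Terminal stock prices: S_uu = 117.6, S_ud = 50.4, S_dd = 21.6
Terminal payoffs (K − S): max(-47.6, 0) = 0, max(19.6, 0) = 19.6, max(48.4, 0) = 48.4
Node u (S = 84): continuation = e^(−0.02)·[0.5253·0.0000 + 0.4747·19.6000] = 9.1208; exercise value = 0.0000 ≤ continuation, so V_u = 9.1208
Node d (S = 36): continuation = e^(−0.02)·[0.5253·19.6000 + 0.4747·48.4000] = 32.6139; exercise value = 34.0000 > continuation, so V_d = 34.0000 (exercise)
Node 0 (S = 60): continuation = e^(−0.02)·[0.5253·9.1208 + 0.4747·34.0000] = 20.5177; exercise value = 10.0000 ≤ continuation, so V_0 = 20.5177

£20.52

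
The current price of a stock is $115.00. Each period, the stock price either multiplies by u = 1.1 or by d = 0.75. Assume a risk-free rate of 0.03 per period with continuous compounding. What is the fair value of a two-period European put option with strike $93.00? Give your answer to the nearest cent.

$1.05

Risk-neutral probability p = (e^0.03 − 0.75)/(1.1 − 0.75) = 0.2805/0.3500 = 0.8013
Terminal stock prices: S_uu = 139.2, S_ud = 94.88, S_dd = 64.69
Terminal payoffs (K − S): max(-46.15, 0) = 0, max(-1.875, 0) = 0, max(28.31, 0) = 28.31
Node u (S = 126.5): V_u = e^(−0.03)·[0.8013·0.0000 + 0.1987·0.0000] = 0.0000
Node d (S = 86.25): V_d = e^(−0.03)·[0.8013·0.0000 + 0.1987·28.3125] = 5.4595
Node 0 (S = 115): V_0 = e^(−0.03)·[0.8013·0.0000 + 0.1987·5.4595] = 1.0527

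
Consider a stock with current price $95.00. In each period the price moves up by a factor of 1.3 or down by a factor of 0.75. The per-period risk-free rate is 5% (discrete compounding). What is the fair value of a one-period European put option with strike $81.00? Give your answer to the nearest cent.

$4.22

Risk-neutral probability p = (1 + 0.05 − 0.75)/(1.3 − 0.75) = 0.3000/0.5500 = 0.5455
Terminal stock prices: S_u = 123.5, S_d = 71.25
Terminal payoffs (K − S): max(-42.5, 0) = 0, max(9.75, 0) = 9.75
Node 0 (S = 95): V_0 = 1/1.05·[0.5455·0.0000 + 0.4545·9.7500] = 4.2208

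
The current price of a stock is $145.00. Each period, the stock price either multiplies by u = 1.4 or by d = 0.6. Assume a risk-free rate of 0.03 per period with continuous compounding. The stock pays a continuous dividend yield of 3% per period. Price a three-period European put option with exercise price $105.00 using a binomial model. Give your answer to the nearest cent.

Per-period risk-free factor R = e^0.03 = 1.0305; dividend-adjusted growth = e^(0.03−0.03) = 1.0000.
Risk-neutral probability p = (1.0000 − 0.6)/(1.4 − 0.6) = 0.4000/0.8000 = 0.5000
Terminal stock prices: S_uuu = 397.9, S_uud = 170.5, S_udd = 73.08, S_ddd = 31.32
Terminal payoffs (K − S): max(-292.9, 0) = 0, max(-65.52, 0) = 0, max(31.92, 0) = 31.92, max(73.68, 0) = 73.68
Node uu (S = 284.2): V_uu = e^(−0.03)·[0.5000·0.0000 + 0.5000·0.0000] = 0.0000
Node ud (S = 121.8): V_ud = e^(−0.03)·[0.5000·0.0000 + 0.5000·31.9200] = 15.4883
Node dd (S = 52.2): V_dd = e^(−0.03)·[0.5000·31.9200 + 0.5000·73.6800] = 51.2395
Node u (S = 203): V_u = e^(−0.03)·[0.5000·0.0000 + 0.5000·15.4883] = 7.5153
Node d (S = 87): V_d = e^(−0.03)·[0.5000·15.4883 + 0.5000·51.2395] = 32.3779
Node 0 (S = 145): V_0 = e^(−0.03)·[0.5000·7.5153 + 0.5000·32.3779] = 19.3571

$19.36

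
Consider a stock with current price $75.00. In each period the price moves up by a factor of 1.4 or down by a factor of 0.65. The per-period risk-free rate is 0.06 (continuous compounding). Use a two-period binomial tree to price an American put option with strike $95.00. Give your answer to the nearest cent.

Risk-neutral probability p = (e^0.06 − 0.65)/(1.4 − 0.65) = 0.4118/0.7500 = 0.5491
Terminal stock prices: S_uu = 147, S_ud = 68.25, S_dd = 31.69
Terminal payoffs (K − S): max(-52, 0) = 0, max(26.75, 0) = 26.75, max(63.31, 0) = 63.31
Node u (S = 105): continuation = e^(−0.06)·[0.5491·0.0000 + 0.4509·26.7500] = 11.3588; exercise value = 0.0000 ≤ continuation, so V_u = 11.3588
Node d (S = 48.75): continuation = e^(−0.06)·[0.5491·26.7500 + 0.4509·63.3125] = 40.7176; exercise value = 46.2500 > continuation, so V_d = 46.2500 (exercise)
Node 0 (S = 75): continuation = e^(−0.06)·[0.5491·11.3588 + 0.4509·46.2500] = 25.5131; exercise value = 20.0000 ≤ continuation, so V_0 = 25.5131

$25.51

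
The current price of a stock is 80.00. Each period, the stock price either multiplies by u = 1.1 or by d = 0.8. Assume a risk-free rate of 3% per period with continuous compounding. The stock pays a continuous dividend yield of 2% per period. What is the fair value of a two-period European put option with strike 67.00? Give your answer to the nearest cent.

1.34

Per-period risk-free factor R = e^0.03 = 1.0305; dividend-adjusted growth = e^(0.03−0.02) = 1.0101.
Risk-neutral probability p = (1.0101 − 0.8)/(1.1 − 0.8) = 0.2101/0.3000 = 0.7002
Terminal stock prices: S_uu = 96.8, S_ud = 70.4, S_dd = 51.2
Terminal payoffs (K − S): max(-29.8, 0) = 0, max(-3.4, 0) = 0, max(15.8, 0) = 15.8
Node u (S = 88): V_u = e^(−0.03)·[0.7002·0.0000 + 0.2998·0.0000] = 0.0000
Node d (S = 64): V_d = e^(−0.03)·[0.7002·0.0000 + 0.2998·15.8000] = 4.5973
Node 0 (S = 80): V_0 = e^(−0.03)·[0.7002·0.0000 + 0.2998·4.5973] = 1.3377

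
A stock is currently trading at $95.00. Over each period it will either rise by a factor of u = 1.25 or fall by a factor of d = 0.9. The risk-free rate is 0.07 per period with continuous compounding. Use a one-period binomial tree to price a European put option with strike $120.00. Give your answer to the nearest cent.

Risk-neutral probability p = (e^0.07 − 0.9)/(1.25 − 0.9) = 0.1725/0.3500 = 0.4929
Terminal stock prices: S_u = 118.8, S_d = 85.5
Terminal payoffs (K − S): max(1.25, 0) = 1.25, max(34.5, 0) = 34.5
Node 0 (S = 95): V_0 = e^(−0.07)·[0.4929·1.2500 + 0.5071·34.5000] = 16.8873

$16.89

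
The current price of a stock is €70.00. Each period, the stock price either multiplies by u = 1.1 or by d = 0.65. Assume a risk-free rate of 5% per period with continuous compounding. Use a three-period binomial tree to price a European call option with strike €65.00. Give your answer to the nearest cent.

€17.19

Risk-neutral probability p = (e^0.05 − 0.65)/(1.1 − 0.65) = 0.4013/0.4500 = 0.8917
Terminal stock prices: S_uuu = 93.17, S_uud = 55.06, S_udd = 32.53, S_ddd = 19.22
Terminal payoffs (S − K): max(28.17, 0) = 28.17, max(-9.945, 0) = 0, max(-32.47, 0) = 0, max(-45.78, 0) = 0
Node uu (S = 84.7): V_uu = e^(−0.05)·[0.8917·28.1700 + 0.1083·0.0000] = 23.8945
Node ud (S = 50.05): V_ud = e^(−0.05)·[0.8917·0.0000 + 0.1083·0.0000] = 0.0000
Node dd (S = 29.58): V_dd = e^(−0.05)·[0.8917·0.0000 + 0.1083·0.0000] = 0.0000
Node u (S = 77): V_u = e^(−0.05)·[0.8917·23.8945 + 0.1083·0.0000] = 20.2679
Node d (S = 45.5): V_d = e^(−0.05)·[0.8917·0.0000 + 0.1083·0.0000] = 0.0000
Node 0 (S = 70): V_0 = e^(−0.05)·[0.8917·20.2679 + 0.1083·0.0000] = 17.1917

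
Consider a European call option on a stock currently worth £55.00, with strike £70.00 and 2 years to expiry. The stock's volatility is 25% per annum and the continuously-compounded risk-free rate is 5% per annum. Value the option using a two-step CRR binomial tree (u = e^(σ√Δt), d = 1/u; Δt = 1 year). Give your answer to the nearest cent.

£5.44

CRR parameters: u = e^(σ√Δt) = e^(0.25·√1) = 1.2840, d = 1/u = 0.7788
Per-period rate: rΔt = 0.05·1 = 0.05, so R = e^0.05 = 1.0513
Risk-neutral probability p = (e^0.05 − 0.7788)/(1.2840 − 0.7788) = 0.2725/0.5052 = 0.5393
Terminal stock prices: S_uu = 90.68, S_ud = 55, S_dd = 33.36
Terminal payoffs (S − K): max(20.68, 0) = 20.68, max(-15, 0) = 0, max(-36.64, 0) = 0
Node u (S = 70.62): V_u = e^(−0.05)·[0.5393·20.6797 + 0.4607·0.0000] = 10.6087
Node d (S = 42.83): V_d = e^(−0.05)·[0.5393·0.0000 + 0.4607·0.0000] = 0.0000
Node 0 (S = 55): V_0 = e^(−0.05)·[0.5393·10.6087 + 0.4607·0.0000] = 5.4423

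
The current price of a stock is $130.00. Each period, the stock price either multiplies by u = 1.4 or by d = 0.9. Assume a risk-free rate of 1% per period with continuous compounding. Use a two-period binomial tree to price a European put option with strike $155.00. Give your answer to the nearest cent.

$29.63

Risk-neutral probability p = (e^0.01 − 0.9)/(1.4 − 0.9) = 0.1101/0.5000 = 0.2201
Terminal stock prices: S_uu = 254.8, S_ud = 163.8, S_dd = 105.3
Terminal payoffs (K − S): max(-99.8, 0) = 0, max(-8.8, 0) = 0, max(49.7, 0) = 49.7
Node u (S = 182): V_u = e^(−0.01)·[0.2201·0.0000 + 0.7799·0.0000] = 0.0000
Node d (S = 117): V_d = e^(−0.01)·[0.2201·0.0000 + 0.7799·49.7000] = 38.3753
Node 0 (S = 130): V_0 = e^(−0.01)·[0.2201·0.0000 + 0.7799·38.3753] = 29.6311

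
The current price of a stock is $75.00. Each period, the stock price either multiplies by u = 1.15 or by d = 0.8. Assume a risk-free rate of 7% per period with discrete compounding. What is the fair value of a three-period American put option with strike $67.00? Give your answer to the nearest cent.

Risk-neutral probability p = (1 + 0.07 − 0.8)/(1.15 − 0.8) = 0.2700/0.3500 = 0.7714
Terminal stock prices: S_uuu = 114.1, S_uud = 79.35, S_udd = 55.2, S_ddd = 38.4
Terminal payoffs (K − S): max(-47.07, 0) = 0, max(-12.35, 0) = 0, max(11.8, 0) = 11.8, max(28.6, 0) = 28.6
Node uu (S = 99.19): continuation = 1/1.07·[0.7714·0.0000 + 0.2286·0.0000] = 0.0000; exercise value = 0.0000 ≤ continuation, so V_uu = 0.0000
Node ud (S = 69): continuation = 1/1.07·[0.7714·0.0000 + 0.2286·11.8000] = 2.5207; exercise value = 0.0000 ≤ continuation, so V_ud = 2.5207
Node dd (S = 48): continuation = 1/1.07·[0.7714·11.8000 + 0.2286·28.6000] = 14.6168; exercise value = 19.0000 > continuation, so V_dd = 19.0000 (exercise)
Node u (S = 86.25): continuation = 1/1.07·[0.7714·0.0000 + 0.2286·2.5207] = 0.5385; exercise value = 0.0000 ≤ continuation, so V_u = 0.5385
Node d (S = 60): continuation = 1/1.07·[0.7714·2.5207 + 0.2286·19.0000] = 5.8761; exercise value = 7.0000 > continuation, so V_d = 7.0000 (exercise)
Node 0 (S = 75): continuation = 1/1.07·[0.7714·0.5385 + 0.2286·7.0000] = 1.8835; exercise value = 0.0000 ≤ continuation, so V_0 = 1.8835

$1.88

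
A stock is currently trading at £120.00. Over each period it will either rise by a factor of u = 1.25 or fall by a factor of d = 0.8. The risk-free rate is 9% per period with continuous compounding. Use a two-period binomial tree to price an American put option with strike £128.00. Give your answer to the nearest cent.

Risk-neutral probability p = (e^0.09 − 0.8)/(1.25 − 0.8) = 0.2942/0.4500 = 0.6537
Terminal stock prices: S_uu = 187.5, S_ud = 120, S_dd = 76.8
Terminal payoffs (K − S): max(-59.5, 0) = 0, max(8, 0) = 8, max(51.2, 0) = 51.2
Node u (S = 150): continuation = e^(−0.09)·[0.6537·0.0000 + 0.3463·8.0000] = 2.5318; exercise value = 0.0000 ≤ continuation, so V_u = 2.5318
Node d (S = 96): continuation = e^(−0.09)·[0.6537·8.0000 + 0.3463·51.2000] = 20.9832; exercise value = 32.0000 > continuation, so V_d = 32.0000 (exercise)
Node 0 (S = 120): continuation = e^(−0.09)·[0.6537·2.5318 + 0.3463·32.0000] = 11.6399; exercise value = 8.0000 ≤ continuation, so V_0 = 11.6399

£11.64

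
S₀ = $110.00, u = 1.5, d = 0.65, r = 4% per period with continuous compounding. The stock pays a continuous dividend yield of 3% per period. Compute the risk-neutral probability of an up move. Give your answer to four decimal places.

p = 0.4236

Per-period risk-free factor R = e^0.04 = 1.0408; dividend-adjusted growth = e^(0.04−0.03) = 1.0101.
Risk-neutral probability p = (1.0101 − 0.65)/(1.5 − 0.65) = 0.3601/0.8500 = 0.4236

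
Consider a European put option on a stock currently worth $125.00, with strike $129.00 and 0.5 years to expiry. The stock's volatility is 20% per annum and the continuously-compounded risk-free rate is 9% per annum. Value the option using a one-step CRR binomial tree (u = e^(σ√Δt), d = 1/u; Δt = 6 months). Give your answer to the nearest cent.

$7.31

CRR parameters: u = e^(σ√Δt) = e^(0.2·√0.5) = 1.1519, d = 1/u = 0.8681
Per-period rate: rΔt = 0.09·0.5 = 0.045, so R = e^0.045 = 1.0460
Risk-neutral probability p = (e^0.045 − 0.8681)/(1.1519 − 0.8681) = 0.1779/0.2838 = 0.6269
Terminal stock prices: S_u = 144, S_d = 108.5
Terminal payoffs (K − S): max(-14.99, 0) = 0, max(20.48, 0) = 20.48
Node 0 (S = 125): V_0 = e^(−0.045)·[0.6269·0.0000 + 0.3731·20.4846] = 7.3066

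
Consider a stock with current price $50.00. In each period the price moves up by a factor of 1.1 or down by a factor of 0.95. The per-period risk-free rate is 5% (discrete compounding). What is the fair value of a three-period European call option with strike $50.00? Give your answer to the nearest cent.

Risk-neutral probability p = (1 + 0.05 − 0.95)/(1.1 − 0.95) = 0.1000/0.1500 = 0.6667
Terminal stock prices: S_uuu = 66.55, S_uud = 57.48, S_udd = 49.64, S_ddd = 42.87
Terminal payoffs (S − K): max(16.55, 0) = 16.55, max(7.475, 0) = 7.475, max(-0.3625, 0) = 0, max(-7.131, 0) = 0
Node uu (S = 60.5): V_uu = 1/1.05·[0.6667·16.5500 + 0.3333·7.4750] = 12.8810
Node ud (S = 52.25): V_ud = 1/1.05·[0.6667·7.4750 + 0.3333·0.0000] = 4.7460
Node dd (S = 45.12): V_dd = 1/1.05·[0.6667·0.0000 + 0.3333·0.0000] = 0.0000
Node u (S = 55): V_u = 1/1.05·[0.6667·12.8810 + 0.3333·4.7460] = 9.6851
Node d (S = 47.5): V_d = 1/1.05·[0.6667·4.7460 + 0.3333·0.0000] = 3.0134
Node 0 (S = 50): V_0 = 1/1.05·[0.6667·9.6851 + 0.3333·3.0134] = 7.1059

$7.11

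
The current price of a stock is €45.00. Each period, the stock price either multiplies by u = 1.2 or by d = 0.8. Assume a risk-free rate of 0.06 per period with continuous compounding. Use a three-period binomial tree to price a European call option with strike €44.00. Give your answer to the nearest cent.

Risk-neutral probability p = (e^0.06 − 0.8)/(1.2 − 0.8) = 0.2618/0.4000 = 0.6546
Terminal stock prices: S_uuu = 77.76, S_uud = 51.84, S_udd = 34.56, S_ddd = 23.04
Terminal payoffs (S − K): max(33.76, 0) = 33.76, max(7.84, 0) = 7.84, max(-9.44, 0) = 0, max(-20.96, 0) = 0
Node uu (S = 64.8): V_uu = e^(−0.06)·[0.6546·33.7600 + 0.3454·7.8400] = 23.3624
Node ud (S = 43.2): V_ud = e^(−0.06)·[0.6546·7.8400 + 0.3454·0.0000] = 4.8331
Node dd (S = 28.8): V_dd = e^(−0.06)·[0.6546·0.0000 + 0.3454·0.0000] = 0.0000
Node u (S = 54): V_u = e^(−0.06)·[0.6546·23.3624 + 0.3454·4.8331] = 15.9744
Node d (S = 36): V_d = e^(−0.06)·[0.6546·4.8331 + 0.3454·0.0000] = 2.9795
Node 0 (S = 45): V_0 = e^(−0.06)·[0.6546·15.9744 + 0.3454·2.9795] = 10.8170

€10.82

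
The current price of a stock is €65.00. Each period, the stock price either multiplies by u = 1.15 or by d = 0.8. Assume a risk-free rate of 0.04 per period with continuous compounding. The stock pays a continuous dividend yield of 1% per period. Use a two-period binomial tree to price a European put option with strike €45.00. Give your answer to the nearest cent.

€0.37

Per-period risk-free factor R = e^0.04 = 1.0408; dividend-adjusted growth = e^(0.04−0.01) = 1.0305.
Risk-neutral probability p = (1.0305 − 0.8)/(1.15 − 0.8) = 0.2305/0.3500 = 0.6584
Terminal stock prices: S_uu = 85.96, S_ud = 59.8, S_dd = 41.6
Terminal payoffs (K − S): max(-40.96, 0) = 0, max(-14.8, 0) = 0, max(3.4, 0) = 3.4
Node u (S = 74.75): V_u = e^(−0.04)·[0.6584·0.0000 + 0.3416·0.0000] = 0.0000
Node d (S = 52): V_d = e^(−0.04)·[0.6584·0.0000 + 0.3416·3.4000] = 1.1158
Node 0 (S = 65): V_0 = e^(−0.04)·[0.6584·0.0000 + 0.3416·1.1158] = 0.3662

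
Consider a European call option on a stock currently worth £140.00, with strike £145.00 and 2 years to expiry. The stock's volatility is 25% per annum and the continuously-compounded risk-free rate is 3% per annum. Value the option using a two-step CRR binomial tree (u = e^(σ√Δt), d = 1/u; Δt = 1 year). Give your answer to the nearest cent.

CRR parameters: u = e^(σ√Δt) = e^(0.25·√1) = 1.2840, d = 1/u = 0.7788
Per-period rate: rΔt = 0.03·1 = 0.03, so R = e^0.03 = 1.0305
Risk-neutral probability p = (e^0.03 − 0.7788)/(1.2840 − 0.7788) = 0.2517/0.5052 = 0.4981
Terminal stock prices: S_uu = 230.8, S_ud = 140, S_dd = 84.91
Terminal payoffs (S − K): max(85.82, 0) = 85.82, max(-5, 0) = 0, max(-60.09, 0) = 0
Node u (S = 179.8): V_u = e^(−0.03)·[0.4981·85.8210 + 0.5019·0.0000] = 41.4843
Node d (S = 109): V_d = e^(−0.03)·[0.4981·0.0000 + 0.5019·0.0000] = 0.0000
Node 0 (S = 140): V_0 = e^(−0.03)·[0.4981·41.4843 + 0.5019·0.0000] = 20.0527

£20.05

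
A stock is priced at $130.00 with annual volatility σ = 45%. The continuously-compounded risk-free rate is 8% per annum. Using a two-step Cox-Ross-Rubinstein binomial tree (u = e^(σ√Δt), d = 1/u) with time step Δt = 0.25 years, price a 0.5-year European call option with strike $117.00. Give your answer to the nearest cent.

$26.16

CRR parameters: u = e^(σ√Δt) = e^(0.45·√0.25) = 1.2523, d = 1/u = 0.7985
Per-period rate: rΔt = 0.08·0.25 = 0.02, so R = e^0.02 = 1.0202
Risk-neutral probability p = (e^0.02 − 0.7985)/(1.2523 − 0.7985) = 0.2217/0.4538 = 0.4885
Terminal stock prices: S_uu = 203.9, S_ud = 130, S_dd = 82.89
Terminal payoffs (S − K): max(86.88, 0) = 86.88, max(13, 0) = 13, max(-34.11, 0) = 0
Node u (S = 162.8): V_u = e^(−0.02)·[0.4885·86.8806 + 0.5115·13.0000] = 48.1187
Node d (S = 103.8): V_d = e^(−0.02)·[0.4885·13.0000 + 0.5115·0.0000] = 6.2248
Node 0 (S = 130): V_0 = e^(−0.02)·[0.4885·48.1187 + 0.5115·6.2248] = 26.1615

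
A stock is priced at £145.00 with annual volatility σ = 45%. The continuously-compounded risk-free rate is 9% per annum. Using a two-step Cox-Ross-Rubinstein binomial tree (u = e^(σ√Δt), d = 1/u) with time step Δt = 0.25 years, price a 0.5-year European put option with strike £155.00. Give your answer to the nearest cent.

CRR parameters: u = e^(σ√Δt) = e^(0.45·√0.25) = 1.2523, d = 1/u = 0.7985
Per-period rate: rΔt = 0.09·0.25 = 0.0225, so R = e^0.0225 = 1.0228
Risk-neutral probability p = (e^0.0225 − 0.7985)/(1.2523 − 0.7985) = 0.2242/0.4538 = 0.4941
Terminal stock prices: S_uu = 227.4, S_ud = 145, S_dd = 92.46
Terminal payoffs (K − S): max(-72.41, 0) = 0, max(10, 0) = 10, max(62.54, 0) = 62.54
Node u (S = 181.6): V_u = e^(−0.0225)·[0.4941·0.0000 + 0.5059·10.0000] = 4.9462
Node d (S = 115.8): V_d = e^(−0.0225)·[0.4941·10.0000 + 0.5059·62.5439] = 35.7666
Node 0 (S = 145): V_0 = e^(−0.0225)·[0.4941·4.9462 + 0.5059·35.7666] = 20.0804

£20.08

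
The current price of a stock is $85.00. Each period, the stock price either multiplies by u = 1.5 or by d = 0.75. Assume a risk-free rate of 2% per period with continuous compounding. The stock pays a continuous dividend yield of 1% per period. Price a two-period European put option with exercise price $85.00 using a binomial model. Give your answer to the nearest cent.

$15.25

Per-period risk-free factor R = e^0.02 = 1.0202; dividend-adjusted growth = e^(0.02−0.01) = 1.0101.
Risk-neutral probability p = (1.0101 − 0.75)/(1.5 − 0.75) = 0.2601/0.7500 = 0.3467
Terminal stock prices: S_uu = 191.2, S_ud = 95.62, S_dd = 47.81
Terminal payoffs (K − S): max(-106.2, 0) = 0, max(-10.62, 0) = 0, max(37.19, 0) = 37.19
Node u (S = 127.5): V_u = e^(−0.02)·[0.3467·0.0000 + 0.6533·0.0000] = 0.0000
Node d (S = 63.75): V_d = e^(−0.02)·[0.3467·0.0000 + 0.6533·37.1875] = 23.8123
Node 0 (S = 85): V_0 = e^(−0.02)·[0.3467·0.0000 + 0.6533·23.8123] = 15.2478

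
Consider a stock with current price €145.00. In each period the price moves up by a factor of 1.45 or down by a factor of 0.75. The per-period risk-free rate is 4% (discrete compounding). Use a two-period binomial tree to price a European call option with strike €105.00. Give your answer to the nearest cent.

€55.36

Risk-neutral probability p = (1 + 0.04 − 0.75)/(1.45 − 0.75) = 0.2900/0.7000 = 0.4143
Terminal stock prices: S_uu = 304.9, S_ud = 157.7, S_dd = 81.56
Terminal payoffs (S − K): max(199.9, 0) = 199.9, max(52.69, 0) = 52.69, max(-23.44, 0) = 0
Node u (S = 210.2): V_u = 1/1.04·[0.4143·199.8625 + 0.5857·52.6875] = 109.2885
Node d (S = 108.8): V_d = 1/1.04·[0.4143·52.6875 + 0.5857·0.0000] = 20.9882
Node 0 (S = 145): V_0 = 1/1.04·[0.4143·109.2885 + 0.5857·20.9882] = 55.3555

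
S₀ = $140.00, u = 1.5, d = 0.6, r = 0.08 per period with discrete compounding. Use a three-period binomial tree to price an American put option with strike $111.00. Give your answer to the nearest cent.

$17.84

Risk-neutral probability p = (1 + 0.08 − 0.6)/(1.5 − 0.6) = 0.4800/0.9000 = 0.5333
Terminal stock prices: S_uuu = 472.5, S_uud = 189, S_udd = 75.6, S_ddd = 30.24
Terminal payoffs (K − S): max(-361.5, 0) = 0, max(-78, 0) = 0, max(35.4, 0) = 35.4, max(80.76, 0) = 80.76
Node uu (S = 315): continuation = 1/1.08·[0.5333·0.0000 + 0.4667·0.0000] = 0.0000; exercise value = 0.0000 ≤ continuation, so V_uu = 0.0000
Node ud (S = 126): continuation = 1/1.08·[0.5333·0.0000 + 0.4667·35.4000] = 15.2963; exercise value = 0.0000 ≤ continuation, so V_ud = 15.2963
Node dd (S = 50.4): continuation = 1/1.08·[0.5333·35.4000 + 0.4667·80.7600] = 52.3778; exercise value = 60.6000 > continuation, so V_dd = 60.6000 (exercise)
Node u (S = 210): continuation = 1/1.08·[0.5333·0.0000 + 0.4667·15.2963] = 6.6095; exercise value = 0.0000 ≤ continuation, so V_u = 6.6095
Node d (S = 84): continuation = 1/1.08·[0.5333·15.2963 + 0.4667·60.6000] = 33.7389; exercise value = 27.0000 ≤ continuation, so V_d = 33.7389
Node 0 (S = 140): continuation = 1/1.08·[0.5333·6.6095 + 0.4667·33.7389] = 17.8425; exercise value = 0.0000 ≤ continuation, so V_0 = 17.8425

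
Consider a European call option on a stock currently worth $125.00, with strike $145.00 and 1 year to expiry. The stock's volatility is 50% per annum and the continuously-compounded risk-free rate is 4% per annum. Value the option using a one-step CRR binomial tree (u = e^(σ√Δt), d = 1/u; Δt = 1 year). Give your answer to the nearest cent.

CRR parameters: u = e^(σ√Δt) = e^(0.5·√1) = 1.6487, d = 1/u = 0.6065
Per-period rate: rΔt = 0.04·1 = 0.04, so R = e^0.04 = 1.0408
Risk-neutral probability p = (e^0.04 − 0.6065)/(1.6487 − 0.6065) = 0.4343/1.0422 = 0.4167
Terminal stock prices: S_u = 206.1, S_d = 75.82
Terminal payoffs (S − K): max(61.09, 0) = 61.09, max(-69.18, 0) = 0
Node 0 (S = 125): V_0 = e^(−0.04)·[0.4167·61.0902 + 0.5833·0.0000] = 24.4581

$24.46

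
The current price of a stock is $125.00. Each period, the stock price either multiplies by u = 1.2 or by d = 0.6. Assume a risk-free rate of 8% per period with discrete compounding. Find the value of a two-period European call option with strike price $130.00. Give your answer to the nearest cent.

Risk-neutral probability p = (1 + 0.08 − 0.6)/(1.2 − 0.6) = 0.4800/0.6000 = 0.8000
Terminal stock prices: S_uu = 180, S_ud = 90, S_dd = 45
Terminal payoffs (S − K): max(50, 0) = 50, max(-40, 0) = 0, max(-85, 0) = 0
Node u (S = 150): V_u = 1/1.08·[0.8000·50.0000 + 0.2000·0.0000] = 37.0370
Node d (S = 75): V_d = 1/1.08·[0.8000·0.0000 + 0.2000·0.0000] = 0.0000
Node 0 (S = 125): V_0 = 1/1.08·[0.8000·37.0370 + 0.2000·0.0000] = 27.4348

$27.43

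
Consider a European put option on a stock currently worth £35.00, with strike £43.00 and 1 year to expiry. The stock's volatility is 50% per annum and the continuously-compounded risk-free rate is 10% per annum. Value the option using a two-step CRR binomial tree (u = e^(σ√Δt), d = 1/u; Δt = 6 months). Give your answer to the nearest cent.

CRR parameters: u = e^(σ√Δt) = e^(0.5·√0.5) = 1.4241, d = 1/u = 0.7022
Per-period rate: rΔt = 0.1·0.5 = 0.05, so R = e^0.05 = 1.0513
Risk-neutral probability p = (e^0.05 − 0.7022)/(1.4241 − 0.7022) = 0.3491/0.7219 = 0.4835
Terminal stock prices: S_uu = 70.98, S_ud = 35, S_dd = 17.26
Terminal payoffs (K − S): max(-27.98, 0) = 0, max(8, 0) = 8, max(25.74, 0) = 25.74
Node u (S = 49.84): V_u = e^(−0.05)·[0.4835·0.0000 + 0.5165·8.0000] = 3.9302
Node d (S = 24.58): V_d = e^(−0.05)·[0.4835·8.0000 + 0.5165·25.7426] = 16.3263
Node 0 (S = 35): V_0 = e^(−0.05)·[0.4835·3.9302 + 0.5165·16.3263] = 9.8283

£9.83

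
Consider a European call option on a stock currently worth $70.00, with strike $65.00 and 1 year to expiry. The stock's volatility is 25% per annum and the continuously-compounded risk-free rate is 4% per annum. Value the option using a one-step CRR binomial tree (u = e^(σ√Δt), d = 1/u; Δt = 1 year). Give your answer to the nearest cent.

CRR parameters: u = e^(σ√Δt) = e^(0.25·√1) = 1.2840, d = 1/u = 0.7788
Per-period rate: rΔt = 0.04·1 = 0.04, so R = e^0.04 = 1.0408
Risk-neutral probability p = (e^0.04 − 0.7788)/(1.2840 − 0.7788) = 0.2620/0.5052 = 0.5186
Terminal stock prices: S_u = 89.88, S_d = 54.52
Terminal payoffs (S − K): max(24.88, 0) = 24.88, max(-10.48, 0) = 0
Node 0 (S = 70): V_0 = e^(−0.04)·[0.5186·24.8818 + 0.4814·0.0000] = 12.3978

$12.40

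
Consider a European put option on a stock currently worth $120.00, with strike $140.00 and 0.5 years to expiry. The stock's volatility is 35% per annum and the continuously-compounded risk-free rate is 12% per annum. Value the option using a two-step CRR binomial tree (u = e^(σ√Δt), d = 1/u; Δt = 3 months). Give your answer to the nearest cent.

CRR parameters: u = e^(σ√Δt) = e^(0.35·√0.25) = 1.1912, d = 1/u = 0.8395
Per-period rate: rΔt = 0.12·0.25 = 0.03, so R = e^0.03 = 1.0305
Risk-neutral probability p = (e^0.03 − 0.8395)/(1.1912 − 0.8395) = 0.1910/0.3518 = 0.5429
Terminal stock prices: S_uu = 170.3, S_ud = 120, S_dd = 84.56
Terminal payoffs (K − S): max(-30.29, 0) = 0, max(20, 0) = 20, max(55.44, 0) = 55.44
Node u (S = 142.9): V_u = e^(−0.03)·[0.5429·0.0000 + 0.4571·20.0000] = 8.8712
Node d (S = 100.7): V_d = e^(−0.03)·[0.5429·20.0000 + 0.4571·55.4374] = 35.1275
Node 0 (S = 120): V_0 = e^(−0.03)·[0.5429·8.8712 + 0.4571·35.1275] = 20.2553

$20.26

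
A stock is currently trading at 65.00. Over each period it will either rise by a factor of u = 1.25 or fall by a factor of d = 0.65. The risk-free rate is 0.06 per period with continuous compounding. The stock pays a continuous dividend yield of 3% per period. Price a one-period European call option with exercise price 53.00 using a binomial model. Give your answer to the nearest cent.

16.87

Per-period risk-free factor R = e^0.06 = 1.0618; dividend-adjusted growth = e^(0.06−0.03) = 1.0305.
Risk-neutral probability p = (1.0305 − 0.65)/(1.25 − 0.65) = 0.3805/0.6000 = 0.6341
Terminal stock prices: S_u = 81.25, S_d = 42.25
Terminal payoffs (S − K): max(28.25, 0) = 28.25, max(-10.75, 0) = 0
Node 0 (S = 65): V_0 = e^(−0.06)·[0.6341·28.2500 + 0.3659·0.0000] = 16.8699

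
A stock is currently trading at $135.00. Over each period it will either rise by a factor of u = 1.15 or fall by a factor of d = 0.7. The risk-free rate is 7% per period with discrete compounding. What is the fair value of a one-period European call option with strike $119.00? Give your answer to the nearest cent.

$27.86

Risk-neutral probability p = (1 + 0.07 − 0.7)/(1.15 − 0.7) = 0.3700/0.4500 = 0.8222
Terminal stock prices: S_u = 155.2, S_d = 94.5
Terminal payoffs (S − K): max(36.25, 0) = 36.25, max(-24.5, 0) = 0
Node 0 (S = 135): V_0 = 1/1.07·[0.8222·36.2500 + 0.1778·0.0000] = 27.8557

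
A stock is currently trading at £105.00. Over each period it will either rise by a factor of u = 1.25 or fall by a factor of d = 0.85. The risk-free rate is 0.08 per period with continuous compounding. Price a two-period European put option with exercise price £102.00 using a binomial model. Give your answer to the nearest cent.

£3.87

Risk-neutral probability p = (e^0.08 − 0.85)/(1.25 − 0.85) = 0.2333/0.4000 = 0.5832
Terminal stock prices: S_uu = 164.1, S_ud = 111.6, S_dd = 75.86
Terminal payoffs (K − S): max(-62.06, 0) = 0, max(-9.562, 0) = 0, max(26.14, 0) = 26.14
Node u (S = 131.2): V_u = e^(−0.08)·[0.5832·0.0000 + 0.4168·0.0000] = 0.0000
Node d (S = 89.25): V_d = e^(−0.08)·[0.5832·0.0000 + 0.4168·26.1375] = 10.0561
Node 0 (S = 105): V_0 = e^(−0.08)·[0.5832·0.0000 + 0.4168·10.0561] = 3.8690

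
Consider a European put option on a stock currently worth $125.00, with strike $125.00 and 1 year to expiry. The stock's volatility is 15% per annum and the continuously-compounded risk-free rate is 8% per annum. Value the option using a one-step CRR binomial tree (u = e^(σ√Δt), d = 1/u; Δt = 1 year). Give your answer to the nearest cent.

$4.19

CRR parameters: u = e^(σ√Δt) = e^(0.15·√1) = 1.1618, d = 1/u = 0.8607
Per-period rate: rΔt = 0.08·1 = 0.08, so R = e^0.08 = 1.0833
Risk-neutral probability p = (e^0.08 − 0.8607)/(1.1618 − 0.8607) = 0.2226/0.3011 = 0.7392
Terminal stock prices: S_u = 145.2, S_d = 107.6
Terminal payoffs (K − S): max(-20.23, 0) = 0, max(17.41, 0) = 17.41
Node 0 (S = 125): V_0 = e^(−0.08)·[0.7392·0.0000 + 0.2608·17.4115] = 4.1925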